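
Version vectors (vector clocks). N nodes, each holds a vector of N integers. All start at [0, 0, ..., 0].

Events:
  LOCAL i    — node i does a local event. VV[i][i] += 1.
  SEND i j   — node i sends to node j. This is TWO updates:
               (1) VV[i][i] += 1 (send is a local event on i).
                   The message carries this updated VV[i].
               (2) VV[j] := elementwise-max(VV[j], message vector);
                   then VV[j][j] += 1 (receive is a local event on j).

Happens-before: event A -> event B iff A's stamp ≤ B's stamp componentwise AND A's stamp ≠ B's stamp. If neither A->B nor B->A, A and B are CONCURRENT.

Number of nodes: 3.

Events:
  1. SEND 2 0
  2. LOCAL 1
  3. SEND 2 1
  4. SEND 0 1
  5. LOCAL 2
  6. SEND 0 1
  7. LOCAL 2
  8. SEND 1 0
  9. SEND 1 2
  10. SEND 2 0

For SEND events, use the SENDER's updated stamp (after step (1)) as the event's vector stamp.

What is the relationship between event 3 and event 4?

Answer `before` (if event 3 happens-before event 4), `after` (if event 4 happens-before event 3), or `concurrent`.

Initial: VV[0]=[0, 0, 0]
Initial: VV[1]=[0, 0, 0]
Initial: VV[2]=[0, 0, 0]
Event 1: SEND 2->0: VV[2][2]++ -> VV[2]=[0, 0, 1], msg_vec=[0, 0, 1]; VV[0]=max(VV[0],msg_vec) then VV[0][0]++ -> VV[0]=[1, 0, 1]
Event 2: LOCAL 1: VV[1][1]++ -> VV[1]=[0, 1, 0]
Event 3: SEND 2->1: VV[2][2]++ -> VV[2]=[0, 0, 2], msg_vec=[0, 0, 2]; VV[1]=max(VV[1],msg_vec) then VV[1][1]++ -> VV[1]=[0, 2, 2]
Event 4: SEND 0->1: VV[0][0]++ -> VV[0]=[2, 0, 1], msg_vec=[2, 0, 1]; VV[1]=max(VV[1],msg_vec) then VV[1][1]++ -> VV[1]=[2, 3, 2]
Event 5: LOCAL 2: VV[2][2]++ -> VV[2]=[0, 0, 3]
Event 6: SEND 0->1: VV[0][0]++ -> VV[0]=[3, 0, 1], msg_vec=[3, 0, 1]; VV[1]=max(VV[1],msg_vec) then VV[1][1]++ -> VV[1]=[3, 4, 2]
Event 7: LOCAL 2: VV[2][2]++ -> VV[2]=[0, 0, 4]
Event 8: SEND 1->0: VV[1][1]++ -> VV[1]=[3, 5, 2], msg_vec=[3, 5, 2]; VV[0]=max(VV[0],msg_vec) then VV[0][0]++ -> VV[0]=[4, 5, 2]
Event 9: SEND 1->2: VV[1][1]++ -> VV[1]=[3, 6, 2], msg_vec=[3, 6, 2]; VV[2]=max(VV[2],msg_vec) then VV[2][2]++ -> VV[2]=[3, 6, 5]
Event 10: SEND 2->0: VV[2][2]++ -> VV[2]=[3, 6, 6], msg_vec=[3, 6, 6]; VV[0]=max(VV[0],msg_vec) then VV[0][0]++ -> VV[0]=[5, 6, 6]
Event 3 stamp: [0, 0, 2]
Event 4 stamp: [2, 0, 1]
[0, 0, 2] <= [2, 0, 1]? False
[2, 0, 1] <= [0, 0, 2]? False
Relation: concurrent

Answer: concurrent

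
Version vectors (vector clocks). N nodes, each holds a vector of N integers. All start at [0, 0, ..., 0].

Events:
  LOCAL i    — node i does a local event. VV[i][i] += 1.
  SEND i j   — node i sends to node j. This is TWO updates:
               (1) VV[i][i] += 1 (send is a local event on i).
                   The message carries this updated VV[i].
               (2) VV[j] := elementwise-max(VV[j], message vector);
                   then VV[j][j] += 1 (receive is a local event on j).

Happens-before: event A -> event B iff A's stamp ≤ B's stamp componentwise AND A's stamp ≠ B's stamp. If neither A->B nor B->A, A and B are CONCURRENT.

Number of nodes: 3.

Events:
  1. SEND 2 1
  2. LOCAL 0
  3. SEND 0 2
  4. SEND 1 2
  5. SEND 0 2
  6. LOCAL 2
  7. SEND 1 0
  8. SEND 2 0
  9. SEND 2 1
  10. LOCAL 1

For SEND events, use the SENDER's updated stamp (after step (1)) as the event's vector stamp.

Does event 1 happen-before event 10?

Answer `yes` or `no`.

Answer: yes

Derivation:
Initial: VV[0]=[0, 0, 0]
Initial: VV[1]=[0, 0, 0]
Initial: VV[2]=[0, 0, 0]
Event 1: SEND 2->1: VV[2][2]++ -> VV[2]=[0, 0, 1], msg_vec=[0, 0, 1]; VV[1]=max(VV[1],msg_vec) then VV[1][1]++ -> VV[1]=[0, 1, 1]
Event 2: LOCAL 0: VV[0][0]++ -> VV[0]=[1, 0, 0]
Event 3: SEND 0->2: VV[0][0]++ -> VV[0]=[2, 0, 0], msg_vec=[2, 0, 0]; VV[2]=max(VV[2],msg_vec) then VV[2][2]++ -> VV[2]=[2, 0, 2]
Event 4: SEND 1->2: VV[1][1]++ -> VV[1]=[0, 2, 1], msg_vec=[0, 2, 1]; VV[2]=max(VV[2],msg_vec) then VV[2][2]++ -> VV[2]=[2, 2, 3]
Event 5: SEND 0->2: VV[0][0]++ -> VV[0]=[3, 0, 0], msg_vec=[3, 0, 0]; VV[2]=max(VV[2],msg_vec) then VV[2][2]++ -> VV[2]=[3, 2, 4]
Event 6: LOCAL 2: VV[2][2]++ -> VV[2]=[3, 2, 5]
Event 7: SEND 1->0: VV[1][1]++ -> VV[1]=[0, 3, 1], msg_vec=[0, 3, 1]; VV[0]=max(VV[0],msg_vec) then VV[0][0]++ -> VV[0]=[4, 3, 1]
Event 8: SEND 2->0: VV[2][2]++ -> VV[2]=[3, 2, 6], msg_vec=[3, 2, 6]; VV[0]=max(VV[0],msg_vec) then VV[0][0]++ -> VV[0]=[5, 3, 6]
Event 9: SEND 2->1: VV[2][2]++ -> VV[2]=[3, 2, 7], msg_vec=[3, 2, 7]; VV[1]=max(VV[1],msg_vec) then VV[1][1]++ -> VV[1]=[3, 4, 7]
Event 10: LOCAL 1: VV[1][1]++ -> VV[1]=[3, 5, 7]
Event 1 stamp: [0, 0, 1]
Event 10 stamp: [3, 5, 7]
[0, 0, 1] <= [3, 5, 7]? True. Equal? False. Happens-before: True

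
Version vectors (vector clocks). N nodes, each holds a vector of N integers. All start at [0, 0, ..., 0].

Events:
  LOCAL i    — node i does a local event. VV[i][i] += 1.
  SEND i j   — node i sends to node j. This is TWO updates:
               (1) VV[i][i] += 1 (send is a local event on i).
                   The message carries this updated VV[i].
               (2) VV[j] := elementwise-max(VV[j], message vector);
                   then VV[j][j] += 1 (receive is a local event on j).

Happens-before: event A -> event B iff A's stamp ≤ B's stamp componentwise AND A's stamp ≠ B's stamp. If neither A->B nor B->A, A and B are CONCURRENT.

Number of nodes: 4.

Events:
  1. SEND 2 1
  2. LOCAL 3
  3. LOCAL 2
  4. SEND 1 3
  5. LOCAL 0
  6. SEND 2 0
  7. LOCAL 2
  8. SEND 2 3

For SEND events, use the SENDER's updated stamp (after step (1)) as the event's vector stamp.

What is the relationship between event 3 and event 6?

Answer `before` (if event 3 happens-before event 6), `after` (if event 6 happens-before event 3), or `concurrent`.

Initial: VV[0]=[0, 0, 0, 0]
Initial: VV[1]=[0, 0, 0, 0]
Initial: VV[2]=[0, 0, 0, 0]
Initial: VV[3]=[0, 0, 0, 0]
Event 1: SEND 2->1: VV[2][2]++ -> VV[2]=[0, 0, 1, 0], msg_vec=[0, 0, 1, 0]; VV[1]=max(VV[1],msg_vec) then VV[1][1]++ -> VV[1]=[0, 1, 1, 0]
Event 2: LOCAL 3: VV[3][3]++ -> VV[3]=[0, 0, 0, 1]
Event 3: LOCAL 2: VV[2][2]++ -> VV[2]=[0, 0, 2, 0]
Event 4: SEND 1->3: VV[1][1]++ -> VV[1]=[0, 2, 1, 0], msg_vec=[0, 2, 1, 0]; VV[3]=max(VV[3],msg_vec) then VV[3][3]++ -> VV[3]=[0, 2, 1, 2]
Event 5: LOCAL 0: VV[0][0]++ -> VV[0]=[1, 0, 0, 0]
Event 6: SEND 2->0: VV[2][2]++ -> VV[2]=[0, 0, 3, 0], msg_vec=[0, 0, 3, 0]; VV[0]=max(VV[0],msg_vec) then VV[0][0]++ -> VV[0]=[2, 0, 3, 0]
Event 7: LOCAL 2: VV[2][2]++ -> VV[2]=[0, 0, 4, 0]
Event 8: SEND 2->3: VV[2][2]++ -> VV[2]=[0, 0, 5, 0], msg_vec=[0, 0, 5, 0]; VV[3]=max(VV[3],msg_vec) then VV[3][3]++ -> VV[3]=[0, 2, 5, 3]
Event 3 stamp: [0, 0, 2, 0]
Event 6 stamp: [0, 0, 3, 0]
[0, 0, 2, 0] <= [0, 0, 3, 0]? True
[0, 0, 3, 0] <= [0, 0, 2, 0]? False
Relation: before

Answer: before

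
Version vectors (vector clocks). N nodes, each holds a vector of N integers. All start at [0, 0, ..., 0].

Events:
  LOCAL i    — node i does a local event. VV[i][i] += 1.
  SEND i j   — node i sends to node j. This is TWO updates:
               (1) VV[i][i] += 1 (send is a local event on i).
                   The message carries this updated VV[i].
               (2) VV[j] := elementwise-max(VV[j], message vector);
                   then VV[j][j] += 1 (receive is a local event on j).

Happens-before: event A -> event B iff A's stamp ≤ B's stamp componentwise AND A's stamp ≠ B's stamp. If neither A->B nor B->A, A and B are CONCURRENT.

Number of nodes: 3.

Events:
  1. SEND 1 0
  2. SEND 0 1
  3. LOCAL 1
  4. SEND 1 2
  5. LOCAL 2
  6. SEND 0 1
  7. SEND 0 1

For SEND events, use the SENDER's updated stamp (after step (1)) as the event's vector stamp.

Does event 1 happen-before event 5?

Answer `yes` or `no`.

Initial: VV[0]=[0, 0, 0]
Initial: VV[1]=[0, 0, 0]
Initial: VV[2]=[0, 0, 0]
Event 1: SEND 1->0: VV[1][1]++ -> VV[1]=[0, 1, 0], msg_vec=[0, 1, 0]; VV[0]=max(VV[0],msg_vec) then VV[0][0]++ -> VV[0]=[1, 1, 0]
Event 2: SEND 0->1: VV[0][0]++ -> VV[0]=[2, 1, 0], msg_vec=[2, 1, 0]; VV[1]=max(VV[1],msg_vec) then VV[1][1]++ -> VV[1]=[2, 2, 0]
Event 3: LOCAL 1: VV[1][1]++ -> VV[1]=[2, 3, 0]
Event 4: SEND 1->2: VV[1][1]++ -> VV[1]=[2, 4, 0], msg_vec=[2, 4, 0]; VV[2]=max(VV[2],msg_vec) then VV[2][2]++ -> VV[2]=[2, 4, 1]
Event 5: LOCAL 2: VV[2][2]++ -> VV[2]=[2, 4, 2]
Event 6: SEND 0->1: VV[0][0]++ -> VV[0]=[3, 1, 0], msg_vec=[3, 1, 0]; VV[1]=max(VV[1],msg_vec) then VV[1][1]++ -> VV[1]=[3, 5, 0]
Event 7: SEND 0->1: VV[0][0]++ -> VV[0]=[4, 1, 0], msg_vec=[4, 1, 0]; VV[1]=max(VV[1],msg_vec) then VV[1][1]++ -> VV[1]=[4, 6, 0]
Event 1 stamp: [0, 1, 0]
Event 5 stamp: [2, 4, 2]
[0, 1, 0] <= [2, 4, 2]? True. Equal? False. Happens-before: True

Answer: yes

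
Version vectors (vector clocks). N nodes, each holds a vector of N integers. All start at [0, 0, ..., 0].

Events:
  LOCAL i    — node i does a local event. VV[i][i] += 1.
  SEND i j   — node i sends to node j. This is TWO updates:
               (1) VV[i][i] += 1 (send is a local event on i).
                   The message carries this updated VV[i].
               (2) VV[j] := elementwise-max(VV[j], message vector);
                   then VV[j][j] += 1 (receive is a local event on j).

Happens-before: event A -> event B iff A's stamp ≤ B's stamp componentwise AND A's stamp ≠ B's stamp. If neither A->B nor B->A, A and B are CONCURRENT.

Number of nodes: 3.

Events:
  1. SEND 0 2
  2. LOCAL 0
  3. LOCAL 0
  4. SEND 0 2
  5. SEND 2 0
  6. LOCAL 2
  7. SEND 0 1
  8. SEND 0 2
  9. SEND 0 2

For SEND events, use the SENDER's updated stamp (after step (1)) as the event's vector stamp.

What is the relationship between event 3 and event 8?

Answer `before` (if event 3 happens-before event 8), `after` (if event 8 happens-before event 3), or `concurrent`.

Answer: before

Derivation:
Initial: VV[0]=[0, 0, 0]
Initial: VV[1]=[0, 0, 0]
Initial: VV[2]=[0, 0, 0]
Event 1: SEND 0->2: VV[0][0]++ -> VV[0]=[1, 0, 0], msg_vec=[1, 0, 0]; VV[2]=max(VV[2],msg_vec) then VV[2][2]++ -> VV[2]=[1, 0, 1]
Event 2: LOCAL 0: VV[0][0]++ -> VV[0]=[2, 0, 0]
Event 3: LOCAL 0: VV[0][0]++ -> VV[0]=[3, 0, 0]
Event 4: SEND 0->2: VV[0][0]++ -> VV[0]=[4, 0, 0], msg_vec=[4, 0, 0]; VV[2]=max(VV[2],msg_vec) then VV[2][2]++ -> VV[2]=[4, 0, 2]
Event 5: SEND 2->0: VV[2][2]++ -> VV[2]=[4, 0, 3], msg_vec=[4, 0, 3]; VV[0]=max(VV[0],msg_vec) then VV[0][0]++ -> VV[0]=[5, 0, 3]
Event 6: LOCAL 2: VV[2][2]++ -> VV[2]=[4, 0, 4]
Event 7: SEND 0->1: VV[0][0]++ -> VV[0]=[6, 0, 3], msg_vec=[6, 0, 3]; VV[1]=max(VV[1],msg_vec) then VV[1][1]++ -> VV[1]=[6, 1, 3]
Event 8: SEND 0->2: VV[0][0]++ -> VV[0]=[7, 0, 3], msg_vec=[7, 0, 3]; VV[2]=max(VV[2],msg_vec) then VV[2][2]++ -> VV[2]=[7, 0, 5]
Event 9: SEND 0->2: VV[0][0]++ -> VV[0]=[8, 0, 3], msg_vec=[8, 0, 3]; VV[2]=max(VV[2],msg_vec) then VV[2][2]++ -> VV[2]=[8, 0, 6]
Event 3 stamp: [3, 0, 0]
Event 8 stamp: [7, 0, 3]
[3, 0, 0] <= [7, 0, 3]? True
[7, 0, 3] <= [3, 0, 0]? False
Relation: before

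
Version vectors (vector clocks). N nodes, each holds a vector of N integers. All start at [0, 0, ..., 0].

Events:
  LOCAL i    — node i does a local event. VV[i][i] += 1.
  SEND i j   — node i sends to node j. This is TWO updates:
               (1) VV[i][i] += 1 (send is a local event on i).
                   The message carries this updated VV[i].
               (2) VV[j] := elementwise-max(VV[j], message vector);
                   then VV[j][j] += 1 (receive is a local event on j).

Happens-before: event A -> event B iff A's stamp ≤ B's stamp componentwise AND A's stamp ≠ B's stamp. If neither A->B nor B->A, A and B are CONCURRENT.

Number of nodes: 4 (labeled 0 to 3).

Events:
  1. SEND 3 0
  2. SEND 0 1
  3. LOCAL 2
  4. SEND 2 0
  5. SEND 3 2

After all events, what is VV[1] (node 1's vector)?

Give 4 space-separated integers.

Initial: VV[0]=[0, 0, 0, 0]
Initial: VV[1]=[0, 0, 0, 0]
Initial: VV[2]=[0, 0, 0, 0]
Initial: VV[3]=[0, 0, 0, 0]
Event 1: SEND 3->0: VV[3][3]++ -> VV[3]=[0, 0, 0, 1], msg_vec=[0, 0, 0, 1]; VV[0]=max(VV[0],msg_vec) then VV[0][0]++ -> VV[0]=[1, 0, 0, 1]
Event 2: SEND 0->1: VV[0][0]++ -> VV[0]=[2, 0, 0, 1], msg_vec=[2, 0, 0, 1]; VV[1]=max(VV[1],msg_vec) then VV[1][1]++ -> VV[1]=[2, 1, 0, 1]
Event 3: LOCAL 2: VV[2][2]++ -> VV[2]=[0, 0, 1, 0]
Event 4: SEND 2->0: VV[2][2]++ -> VV[2]=[0, 0, 2, 0], msg_vec=[0, 0, 2, 0]; VV[0]=max(VV[0],msg_vec) then VV[0][0]++ -> VV[0]=[3, 0, 2, 1]
Event 5: SEND 3->2: VV[3][3]++ -> VV[3]=[0, 0, 0, 2], msg_vec=[0, 0, 0, 2]; VV[2]=max(VV[2],msg_vec) then VV[2][2]++ -> VV[2]=[0, 0, 3, 2]
Final vectors: VV[0]=[3, 0, 2, 1]; VV[1]=[2, 1, 0, 1]; VV[2]=[0, 0, 3, 2]; VV[3]=[0, 0, 0, 2]

Answer: 2 1 0 1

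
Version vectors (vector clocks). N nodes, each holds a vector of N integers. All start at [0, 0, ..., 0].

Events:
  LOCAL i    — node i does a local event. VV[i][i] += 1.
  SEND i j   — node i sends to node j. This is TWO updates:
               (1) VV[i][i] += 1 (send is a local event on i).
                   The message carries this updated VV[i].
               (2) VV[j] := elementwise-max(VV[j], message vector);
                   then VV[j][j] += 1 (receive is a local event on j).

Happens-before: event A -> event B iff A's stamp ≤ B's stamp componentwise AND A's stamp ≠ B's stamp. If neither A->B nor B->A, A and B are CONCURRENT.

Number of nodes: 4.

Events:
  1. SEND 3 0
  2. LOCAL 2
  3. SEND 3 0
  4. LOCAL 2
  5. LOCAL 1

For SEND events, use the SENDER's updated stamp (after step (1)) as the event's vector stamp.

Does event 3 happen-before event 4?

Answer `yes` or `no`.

Initial: VV[0]=[0, 0, 0, 0]
Initial: VV[1]=[0, 0, 0, 0]
Initial: VV[2]=[0, 0, 0, 0]
Initial: VV[3]=[0, 0, 0, 0]
Event 1: SEND 3->0: VV[3][3]++ -> VV[3]=[0, 0, 0, 1], msg_vec=[0, 0, 0, 1]; VV[0]=max(VV[0],msg_vec) then VV[0][0]++ -> VV[0]=[1, 0, 0, 1]
Event 2: LOCAL 2: VV[2][2]++ -> VV[2]=[0, 0, 1, 0]
Event 3: SEND 3->0: VV[3][3]++ -> VV[3]=[0, 0, 0, 2], msg_vec=[0, 0, 0, 2]; VV[0]=max(VV[0],msg_vec) then VV[0][0]++ -> VV[0]=[2, 0, 0, 2]
Event 4: LOCAL 2: VV[2][2]++ -> VV[2]=[0, 0, 2, 0]
Event 5: LOCAL 1: VV[1][1]++ -> VV[1]=[0, 1, 0, 0]
Event 3 stamp: [0, 0, 0, 2]
Event 4 stamp: [0, 0, 2, 0]
[0, 0, 0, 2] <= [0, 0, 2, 0]? False. Equal? False. Happens-before: False

Answer: no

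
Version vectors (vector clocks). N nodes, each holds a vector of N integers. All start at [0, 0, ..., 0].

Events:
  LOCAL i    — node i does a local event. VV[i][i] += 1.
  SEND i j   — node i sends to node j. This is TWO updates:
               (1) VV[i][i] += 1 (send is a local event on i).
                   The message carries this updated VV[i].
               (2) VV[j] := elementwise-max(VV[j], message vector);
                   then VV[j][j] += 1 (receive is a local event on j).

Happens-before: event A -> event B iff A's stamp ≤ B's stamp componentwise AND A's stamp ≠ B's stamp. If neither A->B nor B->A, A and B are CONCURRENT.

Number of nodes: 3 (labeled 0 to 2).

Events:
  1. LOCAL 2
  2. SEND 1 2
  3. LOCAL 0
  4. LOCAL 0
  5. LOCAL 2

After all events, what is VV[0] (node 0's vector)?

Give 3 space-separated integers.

Answer: 2 0 0

Derivation:
Initial: VV[0]=[0, 0, 0]
Initial: VV[1]=[0, 0, 0]
Initial: VV[2]=[0, 0, 0]
Event 1: LOCAL 2: VV[2][2]++ -> VV[2]=[0, 0, 1]
Event 2: SEND 1->2: VV[1][1]++ -> VV[1]=[0, 1, 0], msg_vec=[0, 1, 0]; VV[2]=max(VV[2],msg_vec) then VV[2][2]++ -> VV[2]=[0, 1, 2]
Event 3: LOCAL 0: VV[0][0]++ -> VV[0]=[1, 0, 0]
Event 4: LOCAL 0: VV[0][0]++ -> VV[0]=[2, 0, 0]
Event 5: LOCAL 2: VV[2][2]++ -> VV[2]=[0, 1, 3]
Final vectors: VV[0]=[2, 0, 0]; VV[1]=[0, 1, 0]; VV[2]=[0, 1, 3]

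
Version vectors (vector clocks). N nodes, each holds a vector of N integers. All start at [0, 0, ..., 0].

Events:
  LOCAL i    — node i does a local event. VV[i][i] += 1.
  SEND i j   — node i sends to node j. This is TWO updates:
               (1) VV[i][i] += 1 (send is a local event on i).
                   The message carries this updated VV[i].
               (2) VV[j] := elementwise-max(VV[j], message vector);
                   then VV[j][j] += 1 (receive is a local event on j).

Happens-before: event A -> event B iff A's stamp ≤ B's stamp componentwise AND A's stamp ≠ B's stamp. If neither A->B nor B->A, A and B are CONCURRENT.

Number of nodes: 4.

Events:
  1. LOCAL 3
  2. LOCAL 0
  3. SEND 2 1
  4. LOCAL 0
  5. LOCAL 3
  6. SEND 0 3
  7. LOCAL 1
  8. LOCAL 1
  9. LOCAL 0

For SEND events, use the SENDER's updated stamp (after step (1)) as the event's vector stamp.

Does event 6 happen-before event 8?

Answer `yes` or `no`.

Initial: VV[0]=[0, 0, 0, 0]
Initial: VV[1]=[0, 0, 0, 0]
Initial: VV[2]=[0, 0, 0, 0]
Initial: VV[3]=[0, 0, 0, 0]
Event 1: LOCAL 3: VV[3][3]++ -> VV[3]=[0, 0, 0, 1]
Event 2: LOCAL 0: VV[0][0]++ -> VV[0]=[1, 0, 0, 0]
Event 3: SEND 2->1: VV[2][2]++ -> VV[2]=[0, 0, 1, 0], msg_vec=[0, 0, 1, 0]; VV[1]=max(VV[1],msg_vec) then VV[1][1]++ -> VV[1]=[0, 1, 1, 0]
Event 4: LOCAL 0: VV[0][0]++ -> VV[0]=[2, 0, 0, 0]
Event 5: LOCAL 3: VV[3][3]++ -> VV[3]=[0, 0, 0, 2]
Event 6: SEND 0->3: VV[0][0]++ -> VV[0]=[3, 0, 0, 0], msg_vec=[3, 0, 0, 0]; VV[3]=max(VV[3],msg_vec) then VV[3][3]++ -> VV[3]=[3, 0, 0, 3]
Event 7: LOCAL 1: VV[1][1]++ -> VV[1]=[0, 2, 1, 0]
Event 8: LOCAL 1: VV[1][1]++ -> VV[1]=[0, 3, 1, 0]
Event 9: LOCAL 0: VV[0][0]++ -> VV[0]=[4, 0, 0, 0]
Event 6 stamp: [3, 0, 0, 0]
Event 8 stamp: [0, 3, 1, 0]
[3, 0, 0, 0] <= [0, 3, 1, 0]? False. Equal? False. Happens-before: False

Answer: no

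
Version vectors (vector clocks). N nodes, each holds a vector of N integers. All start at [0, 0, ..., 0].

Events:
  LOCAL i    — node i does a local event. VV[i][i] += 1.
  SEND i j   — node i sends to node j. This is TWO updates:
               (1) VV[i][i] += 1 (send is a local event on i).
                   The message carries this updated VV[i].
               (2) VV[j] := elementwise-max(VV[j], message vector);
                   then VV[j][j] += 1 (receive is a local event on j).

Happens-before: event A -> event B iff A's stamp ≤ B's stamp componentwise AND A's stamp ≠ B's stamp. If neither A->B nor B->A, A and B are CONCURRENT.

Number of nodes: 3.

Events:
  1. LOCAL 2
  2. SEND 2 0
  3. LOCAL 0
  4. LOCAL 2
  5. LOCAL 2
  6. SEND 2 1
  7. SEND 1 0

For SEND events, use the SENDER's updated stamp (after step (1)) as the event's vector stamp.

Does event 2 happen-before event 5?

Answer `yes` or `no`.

Answer: yes

Derivation:
Initial: VV[0]=[0, 0, 0]
Initial: VV[1]=[0, 0, 0]
Initial: VV[2]=[0, 0, 0]
Event 1: LOCAL 2: VV[2][2]++ -> VV[2]=[0, 0, 1]
Event 2: SEND 2->0: VV[2][2]++ -> VV[2]=[0, 0, 2], msg_vec=[0, 0, 2]; VV[0]=max(VV[0],msg_vec) then VV[0][0]++ -> VV[0]=[1, 0, 2]
Event 3: LOCAL 0: VV[0][0]++ -> VV[0]=[2, 0, 2]
Event 4: LOCAL 2: VV[2][2]++ -> VV[2]=[0, 0, 3]
Event 5: LOCAL 2: VV[2][2]++ -> VV[2]=[0, 0, 4]
Event 6: SEND 2->1: VV[2][2]++ -> VV[2]=[0, 0, 5], msg_vec=[0, 0, 5]; VV[1]=max(VV[1],msg_vec) then VV[1][1]++ -> VV[1]=[0, 1, 5]
Event 7: SEND 1->0: VV[1][1]++ -> VV[1]=[0, 2, 5], msg_vec=[0, 2, 5]; VV[0]=max(VV[0],msg_vec) then VV[0][0]++ -> VV[0]=[3, 2, 5]
Event 2 stamp: [0, 0, 2]
Event 5 stamp: [0, 0, 4]
[0, 0, 2] <= [0, 0, 4]? True. Equal? False. Happens-before: True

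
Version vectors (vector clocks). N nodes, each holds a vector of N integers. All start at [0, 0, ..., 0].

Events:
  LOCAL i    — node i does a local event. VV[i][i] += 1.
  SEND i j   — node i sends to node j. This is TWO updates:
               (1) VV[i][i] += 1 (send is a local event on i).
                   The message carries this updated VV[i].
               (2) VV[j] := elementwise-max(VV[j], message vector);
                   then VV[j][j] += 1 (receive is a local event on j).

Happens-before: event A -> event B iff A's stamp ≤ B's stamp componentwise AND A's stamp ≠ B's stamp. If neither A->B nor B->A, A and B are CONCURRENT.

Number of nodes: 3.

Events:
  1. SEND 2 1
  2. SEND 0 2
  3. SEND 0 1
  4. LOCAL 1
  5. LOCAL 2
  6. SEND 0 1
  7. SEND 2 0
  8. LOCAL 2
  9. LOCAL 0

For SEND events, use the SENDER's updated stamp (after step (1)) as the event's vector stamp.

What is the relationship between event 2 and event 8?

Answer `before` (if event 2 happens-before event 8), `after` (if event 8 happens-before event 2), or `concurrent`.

Initial: VV[0]=[0, 0, 0]
Initial: VV[1]=[0, 0, 0]
Initial: VV[2]=[0, 0, 0]
Event 1: SEND 2->1: VV[2][2]++ -> VV[2]=[0, 0, 1], msg_vec=[0, 0, 1]; VV[1]=max(VV[1],msg_vec) then VV[1][1]++ -> VV[1]=[0, 1, 1]
Event 2: SEND 0->2: VV[0][0]++ -> VV[0]=[1, 0, 0], msg_vec=[1, 0, 0]; VV[2]=max(VV[2],msg_vec) then VV[2][2]++ -> VV[2]=[1, 0, 2]
Event 3: SEND 0->1: VV[0][0]++ -> VV[0]=[2, 0, 0], msg_vec=[2, 0, 0]; VV[1]=max(VV[1],msg_vec) then VV[1][1]++ -> VV[1]=[2, 2, 1]
Event 4: LOCAL 1: VV[1][1]++ -> VV[1]=[2, 3, 1]
Event 5: LOCAL 2: VV[2][2]++ -> VV[2]=[1, 0, 3]
Event 6: SEND 0->1: VV[0][0]++ -> VV[0]=[3, 0, 0], msg_vec=[3, 0, 0]; VV[1]=max(VV[1],msg_vec) then VV[1][1]++ -> VV[1]=[3, 4, 1]
Event 7: SEND 2->0: VV[2][2]++ -> VV[2]=[1, 0, 4], msg_vec=[1, 0, 4]; VV[0]=max(VV[0],msg_vec) then VV[0][0]++ -> VV[0]=[4, 0, 4]
Event 8: LOCAL 2: VV[2][2]++ -> VV[2]=[1, 0, 5]
Event 9: LOCAL 0: VV[0][0]++ -> VV[0]=[5, 0, 4]
Event 2 stamp: [1, 0, 0]
Event 8 stamp: [1, 0, 5]
[1, 0, 0] <= [1, 0, 5]? True
[1, 0, 5] <= [1, 0, 0]? False
Relation: before

Answer: before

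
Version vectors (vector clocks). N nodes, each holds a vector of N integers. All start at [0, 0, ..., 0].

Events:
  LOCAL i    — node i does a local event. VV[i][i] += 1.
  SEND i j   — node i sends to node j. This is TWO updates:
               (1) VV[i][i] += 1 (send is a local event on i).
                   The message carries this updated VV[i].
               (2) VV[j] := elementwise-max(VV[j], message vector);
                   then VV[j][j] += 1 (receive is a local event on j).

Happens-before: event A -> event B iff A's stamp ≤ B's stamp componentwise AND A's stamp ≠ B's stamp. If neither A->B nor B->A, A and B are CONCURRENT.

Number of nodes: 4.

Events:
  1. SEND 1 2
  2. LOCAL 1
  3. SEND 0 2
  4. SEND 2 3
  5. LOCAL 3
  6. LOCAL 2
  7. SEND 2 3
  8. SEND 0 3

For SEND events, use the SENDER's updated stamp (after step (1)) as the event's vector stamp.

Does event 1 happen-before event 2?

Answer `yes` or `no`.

Initial: VV[0]=[0, 0, 0, 0]
Initial: VV[1]=[0, 0, 0, 0]
Initial: VV[2]=[0, 0, 0, 0]
Initial: VV[3]=[0, 0, 0, 0]
Event 1: SEND 1->2: VV[1][1]++ -> VV[1]=[0, 1, 0, 0], msg_vec=[0, 1, 0, 0]; VV[2]=max(VV[2],msg_vec) then VV[2][2]++ -> VV[2]=[0, 1, 1, 0]
Event 2: LOCAL 1: VV[1][1]++ -> VV[1]=[0, 2, 0, 0]
Event 3: SEND 0->2: VV[0][0]++ -> VV[0]=[1, 0, 0, 0], msg_vec=[1, 0, 0, 0]; VV[2]=max(VV[2],msg_vec) then VV[2][2]++ -> VV[2]=[1, 1, 2, 0]
Event 4: SEND 2->3: VV[2][2]++ -> VV[2]=[1, 1, 3, 0], msg_vec=[1, 1, 3, 0]; VV[3]=max(VV[3],msg_vec) then VV[3][3]++ -> VV[3]=[1, 1, 3, 1]
Event 5: LOCAL 3: VV[3][3]++ -> VV[3]=[1, 1, 3, 2]
Event 6: LOCAL 2: VV[2][2]++ -> VV[2]=[1, 1, 4, 0]
Event 7: SEND 2->3: VV[2][2]++ -> VV[2]=[1, 1, 5, 0], msg_vec=[1, 1, 5, 0]; VV[3]=max(VV[3],msg_vec) then VV[3][3]++ -> VV[3]=[1, 1, 5, 3]
Event 8: SEND 0->3: VV[0][0]++ -> VV[0]=[2, 0, 0, 0], msg_vec=[2, 0, 0, 0]; VV[3]=max(VV[3],msg_vec) then VV[3][3]++ -> VV[3]=[2, 1, 5, 4]
Event 1 stamp: [0, 1, 0, 0]
Event 2 stamp: [0, 2, 0, 0]
[0, 1, 0, 0] <= [0, 2, 0, 0]? True. Equal? False. Happens-before: True

Answer: yes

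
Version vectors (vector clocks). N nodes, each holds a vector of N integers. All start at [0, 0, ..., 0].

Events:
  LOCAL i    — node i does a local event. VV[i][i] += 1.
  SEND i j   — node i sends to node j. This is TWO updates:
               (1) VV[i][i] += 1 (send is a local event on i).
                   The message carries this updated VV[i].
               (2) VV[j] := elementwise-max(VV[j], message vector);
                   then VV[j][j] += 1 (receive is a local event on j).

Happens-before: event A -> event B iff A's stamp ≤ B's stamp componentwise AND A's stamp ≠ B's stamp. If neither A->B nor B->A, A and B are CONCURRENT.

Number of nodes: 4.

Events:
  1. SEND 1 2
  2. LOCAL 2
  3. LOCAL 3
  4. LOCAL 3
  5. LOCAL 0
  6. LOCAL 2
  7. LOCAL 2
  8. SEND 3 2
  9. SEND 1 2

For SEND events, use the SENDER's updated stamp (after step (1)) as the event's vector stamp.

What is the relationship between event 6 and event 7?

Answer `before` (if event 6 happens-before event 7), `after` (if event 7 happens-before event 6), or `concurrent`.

Answer: before

Derivation:
Initial: VV[0]=[0, 0, 0, 0]
Initial: VV[1]=[0, 0, 0, 0]
Initial: VV[2]=[0, 0, 0, 0]
Initial: VV[3]=[0, 0, 0, 0]
Event 1: SEND 1->2: VV[1][1]++ -> VV[1]=[0, 1, 0, 0], msg_vec=[0, 1, 0, 0]; VV[2]=max(VV[2],msg_vec) then VV[2][2]++ -> VV[2]=[0, 1, 1, 0]
Event 2: LOCAL 2: VV[2][2]++ -> VV[2]=[0, 1, 2, 0]
Event 3: LOCAL 3: VV[3][3]++ -> VV[3]=[0, 0, 0, 1]
Event 4: LOCAL 3: VV[3][3]++ -> VV[3]=[0, 0, 0, 2]
Event 5: LOCAL 0: VV[0][0]++ -> VV[0]=[1, 0, 0, 0]
Event 6: LOCAL 2: VV[2][2]++ -> VV[2]=[0, 1, 3, 0]
Event 7: LOCAL 2: VV[2][2]++ -> VV[2]=[0, 1, 4, 0]
Event 8: SEND 3->2: VV[3][3]++ -> VV[3]=[0, 0, 0, 3], msg_vec=[0, 0, 0, 3]; VV[2]=max(VV[2],msg_vec) then VV[2][2]++ -> VV[2]=[0, 1, 5, 3]
Event 9: SEND 1->2: VV[1][1]++ -> VV[1]=[0, 2, 0, 0], msg_vec=[0, 2, 0, 0]; VV[2]=max(VV[2],msg_vec) then VV[2][2]++ -> VV[2]=[0, 2, 6, 3]
Event 6 stamp: [0, 1, 3, 0]
Event 7 stamp: [0, 1, 4, 0]
[0, 1, 3, 0] <= [0, 1, 4, 0]? True
[0, 1, 4, 0] <= [0, 1, 3, 0]? False
Relation: before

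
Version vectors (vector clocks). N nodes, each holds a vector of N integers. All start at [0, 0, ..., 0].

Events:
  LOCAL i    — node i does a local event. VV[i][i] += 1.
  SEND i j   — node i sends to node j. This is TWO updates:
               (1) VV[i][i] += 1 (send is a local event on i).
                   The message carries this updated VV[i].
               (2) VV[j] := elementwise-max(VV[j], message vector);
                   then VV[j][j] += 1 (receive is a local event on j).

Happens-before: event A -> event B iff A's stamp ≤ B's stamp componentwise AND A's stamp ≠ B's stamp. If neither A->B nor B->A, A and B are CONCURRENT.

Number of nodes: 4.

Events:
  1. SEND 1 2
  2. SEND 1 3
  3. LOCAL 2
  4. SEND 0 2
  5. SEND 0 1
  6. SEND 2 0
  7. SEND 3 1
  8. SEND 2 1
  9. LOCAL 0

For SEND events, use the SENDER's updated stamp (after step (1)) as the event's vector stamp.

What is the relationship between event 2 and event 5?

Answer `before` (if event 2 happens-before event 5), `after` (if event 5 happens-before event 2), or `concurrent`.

Answer: concurrent

Derivation:
Initial: VV[0]=[0, 0, 0, 0]
Initial: VV[1]=[0, 0, 0, 0]
Initial: VV[2]=[0, 0, 0, 0]
Initial: VV[3]=[0, 0, 0, 0]
Event 1: SEND 1->2: VV[1][1]++ -> VV[1]=[0, 1, 0, 0], msg_vec=[0, 1, 0, 0]; VV[2]=max(VV[2],msg_vec) then VV[2][2]++ -> VV[2]=[0, 1, 1, 0]
Event 2: SEND 1->3: VV[1][1]++ -> VV[1]=[0, 2, 0, 0], msg_vec=[0, 2, 0, 0]; VV[3]=max(VV[3],msg_vec) then VV[3][3]++ -> VV[3]=[0, 2, 0, 1]
Event 3: LOCAL 2: VV[2][2]++ -> VV[2]=[0, 1, 2, 0]
Event 4: SEND 0->2: VV[0][0]++ -> VV[0]=[1, 0, 0, 0], msg_vec=[1, 0, 0, 0]; VV[2]=max(VV[2],msg_vec) then VV[2][2]++ -> VV[2]=[1, 1, 3, 0]
Event 5: SEND 0->1: VV[0][0]++ -> VV[0]=[2, 0, 0, 0], msg_vec=[2, 0, 0, 0]; VV[1]=max(VV[1],msg_vec) then VV[1][1]++ -> VV[1]=[2, 3, 0, 0]
Event 6: SEND 2->0: VV[2][2]++ -> VV[2]=[1, 1, 4, 0], msg_vec=[1, 1, 4, 0]; VV[0]=max(VV[0],msg_vec) then VV[0][0]++ -> VV[0]=[3, 1, 4, 0]
Event 7: SEND 3->1: VV[3][3]++ -> VV[3]=[0, 2, 0, 2], msg_vec=[0, 2, 0, 2]; VV[1]=max(VV[1],msg_vec) then VV[1][1]++ -> VV[1]=[2, 4, 0, 2]
Event 8: SEND 2->1: VV[2][2]++ -> VV[2]=[1, 1, 5, 0], msg_vec=[1, 1, 5, 0]; VV[1]=max(VV[1],msg_vec) then VV[1][1]++ -> VV[1]=[2, 5, 5, 2]
Event 9: LOCAL 0: VV[0][0]++ -> VV[0]=[4, 1, 4, 0]
Event 2 stamp: [0, 2, 0, 0]
Event 5 stamp: [2, 0, 0, 0]
[0, 2, 0, 0] <= [2, 0, 0, 0]? False
[2, 0, 0, 0] <= [0, 2, 0, 0]? False
Relation: concurrent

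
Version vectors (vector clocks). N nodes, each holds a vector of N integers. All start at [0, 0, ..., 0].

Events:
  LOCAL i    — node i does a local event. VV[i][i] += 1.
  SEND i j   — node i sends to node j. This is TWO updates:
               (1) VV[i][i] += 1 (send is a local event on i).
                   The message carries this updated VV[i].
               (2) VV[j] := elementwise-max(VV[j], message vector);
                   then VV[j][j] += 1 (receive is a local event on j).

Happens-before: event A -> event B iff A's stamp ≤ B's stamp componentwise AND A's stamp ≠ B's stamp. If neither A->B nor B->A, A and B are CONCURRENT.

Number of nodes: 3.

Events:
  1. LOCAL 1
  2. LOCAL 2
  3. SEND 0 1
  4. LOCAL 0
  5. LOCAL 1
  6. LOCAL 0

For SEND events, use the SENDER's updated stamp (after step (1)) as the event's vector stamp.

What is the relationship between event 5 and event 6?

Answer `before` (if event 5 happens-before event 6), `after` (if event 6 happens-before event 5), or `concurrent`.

Initial: VV[0]=[0, 0, 0]
Initial: VV[1]=[0, 0, 0]
Initial: VV[2]=[0, 0, 0]
Event 1: LOCAL 1: VV[1][1]++ -> VV[1]=[0, 1, 0]
Event 2: LOCAL 2: VV[2][2]++ -> VV[2]=[0, 0, 1]
Event 3: SEND 0->1: VV[0][0]++ -> VV[0]=[1, 0, 0], msg_vec=[1, 0, 0]; VV[1]=max(VV[1],msg_vec) then VV[1][1]++ -> VV[1]=[1, 2, 0]
Event 4: LOCAL 0: VV[0][0]++ -> VV[0]=[2, 0, 0]
Event 5: LOCAL 1: VV[1][1]++ -> VV[1]=[1, 3, 0]
Event 6: LOCAL 0: VV[0][0]++ -> VV[0]=[3, 0, 0]
Event 5 stamp: [1, 3, 0]
Event 6 stamp: [3, 0, 0]
[1, 3, 0] <= [3, 0, 0]? False
[3, 0, 0] <= [1, 3, 0]? False
Relation: concurrent

Answer: concurrent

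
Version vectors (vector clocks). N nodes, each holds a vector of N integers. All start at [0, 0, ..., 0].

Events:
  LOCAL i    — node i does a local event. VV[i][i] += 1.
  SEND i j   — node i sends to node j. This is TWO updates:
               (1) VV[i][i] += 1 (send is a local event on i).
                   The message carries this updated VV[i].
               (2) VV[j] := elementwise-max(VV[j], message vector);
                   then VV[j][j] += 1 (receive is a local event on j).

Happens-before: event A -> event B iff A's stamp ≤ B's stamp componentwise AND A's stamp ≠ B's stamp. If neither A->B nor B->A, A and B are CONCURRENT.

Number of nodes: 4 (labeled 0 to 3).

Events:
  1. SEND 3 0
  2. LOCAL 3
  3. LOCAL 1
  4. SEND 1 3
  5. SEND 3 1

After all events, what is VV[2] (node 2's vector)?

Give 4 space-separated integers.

Answer: 0 0 0 0

Derivation:
Initial: VV[0]=[0, 0, 0, 0]
Initial: VV[1]=[0, 0, 0, 0]
Initial: VV[2]=[0, 0, 0, 0]
Initial: VV[3]=[0, 0, 0, 0]
Event 1: SEND 3->0: VV[3][3]++ -> VV[3]=[0, 0, 0, 1], msg_vec=[0, 0, 0, 1]; VV[0]=max(VV[0],msg_vec) then VV[0][0]++ -> VV[0]=[1, 0, 0, 1]
Event 2: LOCAL 3: VV[3][3]++ -> VV[3]=[0, 0, 0, 2]
Event 3: LOCAL 1: VV[1][1]++ -> VV[1]=[0, 1, 0, 0]
Event 4: SEND 1->3: VV[1][1]++ -> VV[1]=[0, 2, 0, 0], msg_vec=[0, 2, 0, 0]; VV[3]=max(VV[3],msg_vec) then VV[3][3]++ -> VV[3]=[0, 2, 0, 3]
Event 5: SEND 3->1: VV[3][3]++ -> VV[3]=[0, 2, 0, 4], msg_vec=[0, 2, 0, 4]; VV[1]=max(VV[1],msg_vec) then VV[1][1]++ -> VV[1]=[0, 3, 0, 4]
Final vectors: VV[0]=[1, 0, 0, 1]; VV[1]=[0, 3, 0, 4]; VV[2]=[0, 0, 0, 0]; VV[3]=[0, 2, 0, 4]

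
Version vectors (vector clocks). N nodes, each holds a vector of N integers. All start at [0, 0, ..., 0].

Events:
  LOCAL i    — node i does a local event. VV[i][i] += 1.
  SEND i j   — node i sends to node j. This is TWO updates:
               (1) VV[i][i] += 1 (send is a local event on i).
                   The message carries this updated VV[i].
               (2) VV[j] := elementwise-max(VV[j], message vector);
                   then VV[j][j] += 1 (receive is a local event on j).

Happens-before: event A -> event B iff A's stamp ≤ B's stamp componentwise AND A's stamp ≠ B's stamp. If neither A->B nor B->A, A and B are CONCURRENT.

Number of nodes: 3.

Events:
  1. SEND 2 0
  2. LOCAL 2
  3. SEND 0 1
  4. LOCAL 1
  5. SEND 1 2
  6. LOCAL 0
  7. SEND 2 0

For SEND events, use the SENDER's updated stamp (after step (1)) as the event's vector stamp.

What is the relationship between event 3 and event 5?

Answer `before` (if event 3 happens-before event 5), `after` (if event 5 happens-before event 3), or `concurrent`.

Answer: before

Derivation:
Initial: VV[0]=[0, 0, 0]
Initial: VV[1]=[0, 0, 0]
Initial: VV[2]=[0, 0, 0]
Event 1: SEND 2->0: VV[2][2]++ -> VV[2]=[0, 0, 1], msg_vec=[0, 0, 1]; VV[0]=max(VV[0],msg_vec) then VV[0][0]++ -> VV[0]=[1, 0, 1]
Event 2: LOCAL 2: VV[2][2]++ -> VV[2]=[0, 0, 2]
Event 3: SEND 0->1: VV[0][0]++ -> VV[0]=[2, 0, 1], msg_vec=[2, 0, 1]; VV[1]=max(VV[1],msg_vec) then VV[1][1]++ -> VV[1]=[2, 1, 1]
Event 4: LOCAL 1: VV[1][1]++ -> VV[1]=[2, 2, 1]
Event 5: SEND 1->2: VV[1][1]++ -> VV[1]=[2, 3, 1], msg_vec=[2, 3, 1]; VV[2]=max(VV[2],msg_vec) then VV[2][2]++ -> VV[2]=[2, 3, 3]
Event 6: LOCAL 0: VV[0][0]++ -> VV[0]=[3, 0, 1]
Event 7: SEND 2->0: VV[2][2]++ -> VV[2]=[2, 3, 4], msg_vec=[2, 3, 4]; VV[0]=max(VV[0],msg_vec) then VV[0][0]++ -> VV[0]=[4, 3, 4]
Event 3 stamp: [2, 0, 1]
Event 5 stamp: [2, 3, 1]
[2, 0, 1] <= [2, 3, 1]? True
[2, 3, 1] <= [2, 0, 1]? False
Relation: before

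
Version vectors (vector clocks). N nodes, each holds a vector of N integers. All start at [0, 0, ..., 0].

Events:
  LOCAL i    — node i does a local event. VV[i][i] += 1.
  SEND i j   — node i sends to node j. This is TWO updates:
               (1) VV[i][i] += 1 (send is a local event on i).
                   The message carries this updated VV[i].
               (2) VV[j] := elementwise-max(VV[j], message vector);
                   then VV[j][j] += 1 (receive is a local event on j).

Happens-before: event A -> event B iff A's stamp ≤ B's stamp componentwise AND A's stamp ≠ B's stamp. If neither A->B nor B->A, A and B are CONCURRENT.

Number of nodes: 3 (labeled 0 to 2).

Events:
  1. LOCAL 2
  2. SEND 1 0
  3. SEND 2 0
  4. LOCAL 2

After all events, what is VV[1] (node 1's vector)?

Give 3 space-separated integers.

Answer: 0 1 0

Derivation:
Initial: VV[0]=[0, 0, 0]
Initial: VV[1]=[0, 0, 0]
Initial: VV[2]=[0, 0, 0]
Event 1: LOCAL 2: VV[2][2]++ -> VV[2]=[0, 0, 1]
Event 2: SEND 1->0: VV[1][1]++ -> VV[1]=[0, 1, 0], msg_vec=[0, 1, 0]; VV[0]=max(VV[0],msg_vec) then VV[0][0]++ -> VV[0]=[1, 1, 0]
Event 3: SEND 2->0: VV[2][2]++ -> VV[2]=[0, 0, 2], msg_vec=[0, 0, 2]; VV[0]=max(VV[0],msg_vec) then VV[0][0]++ -> VV[0]=[2, 1, 2]
Event 4: LOCAL 2: VV[2][2]++ -> VV[2]=[0, 0, 3]
Final vectors: VV[0]=[2, 1, 2]; VV[1]=[0, 1, 0]; VV[2]=[0, 0, 3]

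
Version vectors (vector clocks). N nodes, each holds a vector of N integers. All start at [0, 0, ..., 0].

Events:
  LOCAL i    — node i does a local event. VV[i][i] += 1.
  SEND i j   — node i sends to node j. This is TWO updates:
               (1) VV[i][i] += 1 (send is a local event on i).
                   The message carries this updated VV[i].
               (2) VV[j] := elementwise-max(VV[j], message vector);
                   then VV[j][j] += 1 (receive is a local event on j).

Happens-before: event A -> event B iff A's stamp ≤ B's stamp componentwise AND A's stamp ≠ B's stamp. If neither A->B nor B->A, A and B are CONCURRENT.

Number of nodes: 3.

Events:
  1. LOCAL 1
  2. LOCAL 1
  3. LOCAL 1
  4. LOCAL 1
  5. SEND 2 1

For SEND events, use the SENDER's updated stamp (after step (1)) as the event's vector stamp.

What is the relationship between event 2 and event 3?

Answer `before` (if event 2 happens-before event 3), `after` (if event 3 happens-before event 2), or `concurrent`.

Initial: VV[0]=[0, 0, 0]
Initial: VV[1]=[0, 0, 0]
Initial: VV[2]=[0, 0, 0]
Event 1: LOCAL 1: VV[1][1]++ -> VV[1]=[0, 1, 0]
Event 2: LOCAL 1: VV[1][1]++ -> VV[1]=[0, 2, 0]
Event 3: LOCAL 1: VV[1][1]++ -> VV[1]=[0, 3, 0]
Event 4: LOCAL 1: VV[1][1]++ -> VV[1]=[0, 4, 0]
Event 5: SEND 2->1: VV[2][2]++ -> VV[2]=[0, 0, 1], msg_vec=[0, 0, 1]; VV[1]=max(VV[1],msg_vec) then VV[1][1]++ -> VV[1]=[0, 5, 1]
Event 2 stamp: [0, 2, 0]
Event 3 stamp: [0, 3, 0]
[0, 2, 0] <= [0, 3, 0]? True
[0, 3, 0] <= [0, 2, 0]? False
Relation: before

Answer: before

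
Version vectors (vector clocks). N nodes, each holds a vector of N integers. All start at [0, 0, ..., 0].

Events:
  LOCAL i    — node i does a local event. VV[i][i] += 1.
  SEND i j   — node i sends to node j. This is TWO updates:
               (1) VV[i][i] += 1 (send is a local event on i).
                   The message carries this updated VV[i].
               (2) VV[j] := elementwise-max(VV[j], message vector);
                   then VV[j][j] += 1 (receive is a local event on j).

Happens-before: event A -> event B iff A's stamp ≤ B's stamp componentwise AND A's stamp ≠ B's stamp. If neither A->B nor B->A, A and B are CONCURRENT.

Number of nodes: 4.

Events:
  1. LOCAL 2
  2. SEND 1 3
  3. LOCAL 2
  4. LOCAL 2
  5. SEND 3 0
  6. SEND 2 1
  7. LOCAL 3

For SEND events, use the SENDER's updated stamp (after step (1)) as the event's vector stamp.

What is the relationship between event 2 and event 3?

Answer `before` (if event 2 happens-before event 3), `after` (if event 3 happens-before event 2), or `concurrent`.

Answer: concurrent

Derivation:
Initial: VV[0]=[0, 0, 0, 0]
Initial: VV[1]=[0, 0, 0, 0]
Initial: VV[2]=[0, 0, 0, 0]
Initial: VV[3]=[0, 0, 0, 0]
Event 1: LOCAL 2: VV[2][2]++ -> VV[2]=[0, 0, 1, 0]
Event 2: SEND 1->3: VV[1][1]++ -> VV[1]=[0, 1, 0, 0], msg_vec=[0, 1, 0, 0]; VV[3]=max(VV[3],msg_vec) then VV[3][3]++ -> VV[3]=[0, 1, 0, 1]
Event 3: LOCAL 2: VV[2][2]++ -> VV[2]=[0, 0, 2, 0]
Event 4: LOCAL 2: VV[2][2]++ -> VV[2]=[0, 0, 3, 0]
Event 5: SEND 3->0: VV[3][3]++ -> VV[3]=[0, 1, 0, 2], msg_vec=[0, 1, 0, 2]; VV[0]=max(VV[0],msg_vec) then VV[0][0]++ -> VV[0]=[1, 1, 0, 2]
Event 6: SEND 2->1: VV[2][2]++ -> VV[2]=[0, 0, 4, 0], msg_vec=[0, 0, 4, 0]; VV[1]=max(VV[1],msg_vec) then VV[1][1]++ -> VV[1]=[0, 2, 4, 0]
Event 7: LOCAL 3: VV[3][3]++ -> VV[3]=[0, 1, 0, 3]
Event 2 stamp: [0, 1, 0, 0]
Event 3 stamp: [0, 0, 2, 0]
[0, 1, 0, 0] <= [0, 0, 2, 0]? False
[0, 0, 2, 0] <= [0, 1, 0, 0]? False
Relation: concurrent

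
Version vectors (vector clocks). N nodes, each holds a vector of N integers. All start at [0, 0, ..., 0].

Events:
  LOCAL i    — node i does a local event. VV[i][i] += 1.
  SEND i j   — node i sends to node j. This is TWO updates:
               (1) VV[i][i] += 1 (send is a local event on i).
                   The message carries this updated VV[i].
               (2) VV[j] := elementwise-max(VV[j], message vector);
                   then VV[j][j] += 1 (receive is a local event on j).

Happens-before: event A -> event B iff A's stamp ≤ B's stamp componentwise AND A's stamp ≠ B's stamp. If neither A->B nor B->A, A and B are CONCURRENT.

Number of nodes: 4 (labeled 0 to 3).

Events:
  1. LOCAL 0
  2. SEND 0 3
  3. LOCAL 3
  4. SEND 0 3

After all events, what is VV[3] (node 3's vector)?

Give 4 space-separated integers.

Initial: VV[0]=[0, 0, 0, 0]
Initial: VV[1]=[0, 0, 0, 0]
Initial: VV[2]=[0, 0, 0, 0]
Initial: VV[3]=[0, 0, 0, 0]
Event 1: LOCAL 0: VV[0][0]++ -> VV[0]=[1, 0, 0, 0]
Event 2: SEND 0->3: VV[0][0]++ -> VV[0]=[2, 0, 0, 0], msg_vec=[2, 0, 0, 0]; VV[3]=max(VV[3],msg_vec) then VV[3][3]++ -> VV[3]=[2, 0, 0, 1]
Event 3: LOCAL 3: VV[3][3]++ -> VV[3]=[2, 0, 0, 2]
Event 4: SEND 0->3: VV[0][0]++ -> VV[0]=[3, 0, 0, 0], msg_vec=[3, 0, 0, 0]; VV[3]=max(VV[3],msg_vec) then VV[3][3]++ -> VV[3]=[3, 0, 0, 3]
Final vectors: VV[0]=[3, 0, 0, 0]; VV[1]=[0, 0, 0, 0]; VV[2]=[0, 0, 0, 0]; VV[3]=[3, 0, 0, 3]

Answer: 3 0 0 3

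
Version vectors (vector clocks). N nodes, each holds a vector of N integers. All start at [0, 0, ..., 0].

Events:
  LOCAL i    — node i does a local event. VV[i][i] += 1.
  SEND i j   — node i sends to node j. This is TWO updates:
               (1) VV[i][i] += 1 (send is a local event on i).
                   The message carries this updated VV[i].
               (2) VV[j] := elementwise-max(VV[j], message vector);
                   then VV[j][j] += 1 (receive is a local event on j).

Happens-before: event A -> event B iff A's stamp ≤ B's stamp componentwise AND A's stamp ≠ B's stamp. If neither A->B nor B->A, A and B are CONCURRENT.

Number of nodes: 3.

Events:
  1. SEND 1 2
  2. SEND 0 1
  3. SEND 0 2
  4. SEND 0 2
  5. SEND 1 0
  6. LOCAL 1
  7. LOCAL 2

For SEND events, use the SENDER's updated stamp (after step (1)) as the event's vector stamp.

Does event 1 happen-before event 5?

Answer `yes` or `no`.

Initial: VV[0]=[0, 0, 0]
Initial: VV[1]=[0, 0, 0]
Initial: VV[2]=[0, 0, 0]
Event 1: SEND 1->2: VV[1][1]++ -> VV[1]=[0, 1, 0], msg_vec=[0, 1, 0]; VV[2]=max(VV[2],msg_vec) then VV[2][2]++ -> VV[2]=[0, 1, 1]
Event 2: SEND 0->1: VV[0][0]++ -> VV[0]=[1, 0, 0], msg_vec=[1, 0, 0]; VV[1]=max(VV[1],msg_vec) then VV[1][1]++ -> VV[1]=[1, 2, 0]
Event 3: SEND 0->2: VV[0][0]++ -> VV[0]=[2, 0, 0], msg_vec=[2, 0, 0]; VV[2]=max(VV[2],msg_vec) then VV[2][2]++ -> VV[2]=[2, 1, 2]
Event 4: SEND 0->2: VV[0][0]++ -> VV[0]=[3, 0, 0], msg_vec=[3, 0, 0]; VV[2]=max(VV[2],msg_vec) then VV[2][2]++ -> VV[2]=[3, 1, 3]
Event 5: SEND 1->0: VV[1][1]++ -> VV[1]=[1, 3, 0], msg_vec=[1, 3, 0]; VV[0]=max(VV[0],msg_vec) then VV[0][0]++ -> VV[0]=[4, 3, 0]
Event 6: LOCAL 1: VV[1][1]++ -> VV[1]=[1, 4, 0]
Event 7: LOCAL 2: VV[2][2]++ -> VV[2]=[3, 1, 4]
Event 1 stamp: [0, 1, 0]
Event 5 stamp: [1, 3, 0]
[0, 1, 0] <= [1, 3, 0]? True. Equal? False. Happens-before: True

Answer: yes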